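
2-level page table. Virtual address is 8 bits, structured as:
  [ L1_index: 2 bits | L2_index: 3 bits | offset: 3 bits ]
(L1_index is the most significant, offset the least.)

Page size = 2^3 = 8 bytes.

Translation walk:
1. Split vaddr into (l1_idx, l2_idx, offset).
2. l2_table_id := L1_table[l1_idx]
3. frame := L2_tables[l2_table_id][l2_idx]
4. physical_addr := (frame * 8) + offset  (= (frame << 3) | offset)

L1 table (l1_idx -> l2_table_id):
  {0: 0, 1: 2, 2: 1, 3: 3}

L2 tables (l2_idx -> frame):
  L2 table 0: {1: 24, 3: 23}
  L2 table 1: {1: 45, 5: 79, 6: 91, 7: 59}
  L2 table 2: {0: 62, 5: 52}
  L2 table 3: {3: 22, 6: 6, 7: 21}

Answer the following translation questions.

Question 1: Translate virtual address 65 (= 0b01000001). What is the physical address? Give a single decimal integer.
Answer: 497

Derivation:
vaddr = 65 = 0b01000001
Split: l1_idx=1, l2_idx=0, offset=1
L1[1] = 2
L2[2][0] = 62
paddr = 62 * 8 + 1 = 497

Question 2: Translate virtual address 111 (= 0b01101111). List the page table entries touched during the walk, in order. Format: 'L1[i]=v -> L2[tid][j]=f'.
Answer: L1[1]=2 -> L2[2][5]=52

Derivation:
vaddr = 111 = 0b01101111
Split: l1_idx=1, l2_idx=5, offset=7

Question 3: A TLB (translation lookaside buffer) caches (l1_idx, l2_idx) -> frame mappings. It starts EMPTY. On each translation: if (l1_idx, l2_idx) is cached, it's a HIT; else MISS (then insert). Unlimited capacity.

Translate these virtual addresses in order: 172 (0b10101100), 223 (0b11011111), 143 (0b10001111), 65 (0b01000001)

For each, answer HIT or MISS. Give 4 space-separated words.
vaddr=172: (2,5) not in TLB -> MISS, insert
vaddr=223: (3,3) not in TLB -> MISS, insert
vaddr=143: (2,1) not in TLB -> MISS, insert
vaddr=65: (1,0) not in TLB -> MISS, insert

Answer: MISS MISS MISS MISS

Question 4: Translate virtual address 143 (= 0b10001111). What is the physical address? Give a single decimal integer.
vaddr = 143 = 0b10001111
Split: l1_idx=2, l2_idx=1, offset=7
L1[2] = 1
L2[1][1] = 45
paddr = 45 * 8 + 7 = 367

Answer: 367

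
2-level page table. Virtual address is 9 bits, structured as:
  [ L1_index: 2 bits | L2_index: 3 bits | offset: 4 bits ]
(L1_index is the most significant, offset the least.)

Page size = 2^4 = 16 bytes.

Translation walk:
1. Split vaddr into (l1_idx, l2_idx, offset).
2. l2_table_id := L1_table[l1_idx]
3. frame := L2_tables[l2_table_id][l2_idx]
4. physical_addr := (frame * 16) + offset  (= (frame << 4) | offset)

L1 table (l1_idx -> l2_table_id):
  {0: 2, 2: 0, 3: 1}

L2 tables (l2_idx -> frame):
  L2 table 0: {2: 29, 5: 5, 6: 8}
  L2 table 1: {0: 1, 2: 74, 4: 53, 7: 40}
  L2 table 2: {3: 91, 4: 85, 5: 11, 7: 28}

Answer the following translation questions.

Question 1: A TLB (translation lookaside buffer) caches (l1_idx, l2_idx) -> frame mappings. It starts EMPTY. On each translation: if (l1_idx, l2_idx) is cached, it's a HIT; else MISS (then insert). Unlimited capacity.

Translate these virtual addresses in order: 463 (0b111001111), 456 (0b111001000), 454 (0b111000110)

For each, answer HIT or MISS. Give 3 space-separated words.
vaddr=463: (3,4) not in TLB -> MISS, insert
vaddr=456: (3,4) in TLB -> HIT
vaddr=454: (3,4) in TLB -> HIT

Answer: MISS HIT HIT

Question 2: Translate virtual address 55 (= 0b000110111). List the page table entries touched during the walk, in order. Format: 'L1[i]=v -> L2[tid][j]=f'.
Answer: L1[0]=2 -> L2[2][3]=91

Derivation:
vaddr = 55 = 0b000110111
Split: l1_idx=0, l2_idx=3, offset=7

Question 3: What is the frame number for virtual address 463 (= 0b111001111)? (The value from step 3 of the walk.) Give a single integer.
Answer: 53

Derivation:
vaddr = 463: l1_idx=3, l2_idx=4
L1[3] = 1; L2[1][4] = 53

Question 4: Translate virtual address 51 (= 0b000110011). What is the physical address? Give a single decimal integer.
vaddr = 51 = 0b000110011
Split: l1_idx=0, l2_idx=3, offset=3
L1[0] = 2
L2[2][3] = 91
paddr = 91 * 16 + 3 = 1459

Answer: 1459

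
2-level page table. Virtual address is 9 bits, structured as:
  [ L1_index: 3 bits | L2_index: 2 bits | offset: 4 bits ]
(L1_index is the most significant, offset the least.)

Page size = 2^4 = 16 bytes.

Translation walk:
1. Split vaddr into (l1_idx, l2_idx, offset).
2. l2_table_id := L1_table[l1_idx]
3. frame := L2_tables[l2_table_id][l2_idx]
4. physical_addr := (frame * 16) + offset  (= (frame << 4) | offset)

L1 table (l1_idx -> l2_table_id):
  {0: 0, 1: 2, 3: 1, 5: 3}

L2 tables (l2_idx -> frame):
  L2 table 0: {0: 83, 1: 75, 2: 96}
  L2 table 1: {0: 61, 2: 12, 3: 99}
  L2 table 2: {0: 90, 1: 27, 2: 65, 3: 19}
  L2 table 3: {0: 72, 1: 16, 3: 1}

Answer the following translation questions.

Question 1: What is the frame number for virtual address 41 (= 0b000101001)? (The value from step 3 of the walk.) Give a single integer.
vaddr = 41: l1_idx=0, l2_idx=2
L1[0] = 0; L2[0][2] = 96

Answer: 96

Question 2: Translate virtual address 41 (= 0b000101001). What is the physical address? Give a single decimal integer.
Answer: 1545

Derivation:
vaddr = 41 = 0b000101001
Split: l1_idx=0, l2_idx=2, offset=9
L1[0] = 0
L2[0][2] = 96
paddr = 96 * 16 + 9 = 1545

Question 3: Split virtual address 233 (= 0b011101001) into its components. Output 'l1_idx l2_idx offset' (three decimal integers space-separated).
Answer: 3 2 9

Derivation:
vaddr = 233 = 0b011101001
  top 3 bits -> l1_idx = 3
  next 2 bits -> l2_idx = 2
  bottom 4 bits -> offset = 9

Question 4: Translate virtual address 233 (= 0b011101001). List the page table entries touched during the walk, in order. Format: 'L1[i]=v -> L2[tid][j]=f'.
Answer: L1[3]=1 -> L2[1][2]=12

Derivation:
vaddr = 233 = 0b011101001
Split: l1_idx=3, l2_idx=2, offset=9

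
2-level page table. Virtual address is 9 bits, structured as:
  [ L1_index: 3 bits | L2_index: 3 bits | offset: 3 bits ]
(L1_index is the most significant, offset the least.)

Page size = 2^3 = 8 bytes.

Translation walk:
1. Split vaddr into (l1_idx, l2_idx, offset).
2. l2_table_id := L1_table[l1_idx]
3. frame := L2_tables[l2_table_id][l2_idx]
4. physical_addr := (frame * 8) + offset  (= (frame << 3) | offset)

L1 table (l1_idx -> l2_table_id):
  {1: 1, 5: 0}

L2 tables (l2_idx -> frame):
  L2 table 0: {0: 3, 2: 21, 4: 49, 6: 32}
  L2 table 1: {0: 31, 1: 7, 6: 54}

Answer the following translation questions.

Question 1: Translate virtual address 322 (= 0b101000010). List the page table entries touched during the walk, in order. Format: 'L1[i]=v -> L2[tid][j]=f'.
vaddr = 322 = 0b101000010
Split: l1_idx=5, l2_idx=0, offset=2

Answer: L1[5]=0 -> L2[0][0]=3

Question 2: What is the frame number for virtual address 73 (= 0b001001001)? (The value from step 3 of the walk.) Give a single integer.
Answer: 7

Derivation:
vaddr = 73: l1_idx=1, l2_idx=1
L1[1] = 1; L2[1][1] = 7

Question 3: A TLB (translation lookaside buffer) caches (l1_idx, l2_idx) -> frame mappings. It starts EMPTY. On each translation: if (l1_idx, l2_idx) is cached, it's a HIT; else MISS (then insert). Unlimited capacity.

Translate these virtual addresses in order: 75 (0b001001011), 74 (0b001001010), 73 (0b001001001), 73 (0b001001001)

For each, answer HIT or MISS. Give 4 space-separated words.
Answer: MISS HIT HIT HIT

Derivation:
vaddr=75: (1,1) not in TLB -> MISS, insert
vaddr=74: (1,1) in TLB -> HIT
vaddr=73: (1,1) in TLB -> HIT
vaddr=73: (1,1) in TLB -> HIT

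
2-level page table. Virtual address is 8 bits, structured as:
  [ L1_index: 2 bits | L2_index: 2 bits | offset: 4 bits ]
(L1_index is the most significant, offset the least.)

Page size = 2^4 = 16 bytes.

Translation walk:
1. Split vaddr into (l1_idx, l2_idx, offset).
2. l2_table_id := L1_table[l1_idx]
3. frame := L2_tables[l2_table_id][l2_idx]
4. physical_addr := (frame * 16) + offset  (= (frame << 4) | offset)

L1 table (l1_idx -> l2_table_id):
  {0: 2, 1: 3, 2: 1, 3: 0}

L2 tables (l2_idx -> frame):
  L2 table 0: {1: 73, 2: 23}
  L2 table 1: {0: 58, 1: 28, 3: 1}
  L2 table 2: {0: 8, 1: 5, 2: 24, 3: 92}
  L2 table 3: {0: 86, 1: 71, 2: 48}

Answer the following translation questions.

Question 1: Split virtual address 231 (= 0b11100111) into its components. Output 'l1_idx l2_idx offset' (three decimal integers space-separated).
Answer: 3 2 7

Derivation:
vaddr = 231 = 0b11100111
  top 2 bits -> l1_idx = 3
  next 2 bits -> l2_idx = 2
  bottom 4 bits -> offset = 7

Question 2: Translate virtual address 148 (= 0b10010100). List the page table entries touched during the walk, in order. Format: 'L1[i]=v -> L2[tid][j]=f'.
vaddr = 148 = 0b10010100
Split: l1_idx=2, l2_idx=1, offset=4

Answer: L1[2]=1 -> L2[1][1]=28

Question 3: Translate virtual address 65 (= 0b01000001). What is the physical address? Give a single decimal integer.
Answer: 1377

Derivation:
vaddr = 65 = 0b01000001
Split: l1_idx=1, l2_idx=0, offset=1
L1[1] = 3
L2[3][0] = 86
paddr = 86 * 16 + 1 = 1377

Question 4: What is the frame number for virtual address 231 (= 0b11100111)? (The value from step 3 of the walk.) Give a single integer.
Answer: 23

Derivation:
vaddr = 231: l1_idx=3, l2_idx=2
L1[3] = 0; L2[0][2] = 23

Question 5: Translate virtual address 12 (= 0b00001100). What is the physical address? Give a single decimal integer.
vaddr = 12 = 0b00001100
Split: l1_idx=0, l2_idx=0, offset=12
L1[0] = 2
L2[2][0] = 8
paddr = 8 * 16 + 12 = 140

Answer: 140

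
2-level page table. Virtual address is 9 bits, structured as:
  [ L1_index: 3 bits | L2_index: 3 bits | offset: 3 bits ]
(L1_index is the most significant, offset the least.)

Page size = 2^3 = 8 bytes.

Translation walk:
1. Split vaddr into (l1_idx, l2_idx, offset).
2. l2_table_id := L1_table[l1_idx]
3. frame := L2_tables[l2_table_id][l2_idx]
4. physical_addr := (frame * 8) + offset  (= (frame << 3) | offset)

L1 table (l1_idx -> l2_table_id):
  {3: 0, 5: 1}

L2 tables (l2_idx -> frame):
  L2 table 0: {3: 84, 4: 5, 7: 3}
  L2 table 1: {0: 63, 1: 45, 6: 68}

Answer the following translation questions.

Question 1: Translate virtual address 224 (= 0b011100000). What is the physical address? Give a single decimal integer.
vaddr = 224 = 0b011100000
Split: l1_idx=3, l2_idx=4, offset=0
L1[3] = 0
L2[0][4] = 5
paddr = 5 * 8 + 0 = 40

Answer: 40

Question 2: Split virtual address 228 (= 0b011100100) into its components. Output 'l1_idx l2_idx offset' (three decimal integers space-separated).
Answer: 3 4 4

Derivation:
vaddr = 228 = 0b011100100
  top 3 bits -> l1_idx = 3
  next 3 bits -> l2_idx = 4
  bottom 3 bits -> offset = 4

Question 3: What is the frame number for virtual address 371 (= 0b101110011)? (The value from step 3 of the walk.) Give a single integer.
vaddr = 371: l1_idx=5, l2_idx=6
L1[5] = 1; L2[1][6] = 68

Answer: 68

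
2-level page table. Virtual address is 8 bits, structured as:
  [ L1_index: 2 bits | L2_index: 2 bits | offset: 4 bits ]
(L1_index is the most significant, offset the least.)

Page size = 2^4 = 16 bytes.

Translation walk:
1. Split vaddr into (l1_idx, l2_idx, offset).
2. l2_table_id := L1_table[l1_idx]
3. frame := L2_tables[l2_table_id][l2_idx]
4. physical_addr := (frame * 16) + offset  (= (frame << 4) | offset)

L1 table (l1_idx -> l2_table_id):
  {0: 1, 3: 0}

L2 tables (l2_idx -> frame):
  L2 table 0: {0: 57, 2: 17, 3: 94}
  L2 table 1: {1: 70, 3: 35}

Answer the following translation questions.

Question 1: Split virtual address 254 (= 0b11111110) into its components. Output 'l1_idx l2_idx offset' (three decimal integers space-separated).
Answer: 3 3 14

Derivation:
vaddr = 254 = 0b11111110
  top 2 bits -> l1_idx = 3
  next 2 bits -> l2_idx = 3
  bottom 4 bits -> offset = 14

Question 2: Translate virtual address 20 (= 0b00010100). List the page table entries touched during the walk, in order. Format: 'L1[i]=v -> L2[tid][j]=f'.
Answer: L1[0]=1 -> L2[1][1]=70

Derivation:
vaddr = 20 = 0b00010100
Split: l1_idx=0, l2_idx=1, offset=4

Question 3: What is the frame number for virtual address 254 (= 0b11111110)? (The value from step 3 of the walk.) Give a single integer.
vaddr = 254: l1_idx=3, l2_idx=3
L1[3] = 0; L2[0][3] = 94

Answer: 94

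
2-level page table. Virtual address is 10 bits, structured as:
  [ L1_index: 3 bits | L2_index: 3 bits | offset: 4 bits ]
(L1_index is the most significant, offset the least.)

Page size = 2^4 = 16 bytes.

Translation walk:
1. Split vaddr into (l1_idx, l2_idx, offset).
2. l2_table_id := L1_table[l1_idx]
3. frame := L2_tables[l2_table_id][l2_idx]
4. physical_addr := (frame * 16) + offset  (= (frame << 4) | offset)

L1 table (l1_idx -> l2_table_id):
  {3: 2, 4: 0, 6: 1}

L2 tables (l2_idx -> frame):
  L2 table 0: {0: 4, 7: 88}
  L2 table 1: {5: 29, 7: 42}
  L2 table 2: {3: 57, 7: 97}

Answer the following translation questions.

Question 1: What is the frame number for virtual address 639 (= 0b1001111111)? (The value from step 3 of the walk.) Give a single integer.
Answer: 88

Derivation:
vaddr = 639: l1_idx=4, l2_idx=7
L1[4] = 0; L2[0][7] = 88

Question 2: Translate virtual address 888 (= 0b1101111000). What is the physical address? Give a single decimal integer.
vaddr = 888 = 0b1101111000
Split: l1_idx=6, l2_idx=7, offset=8
L1[6] = 1
L2[1][7] = 42
paddr = 42 * 16 + 8 = 680

Answer: 680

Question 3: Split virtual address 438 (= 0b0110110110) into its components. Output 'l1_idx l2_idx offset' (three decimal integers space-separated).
Answer: 3 3 6

Derivation:
vaddr = 438 = 0b0110110110
  top 3 bits -> l1_idx = 3
  next 3 bits -> l2_idx = 3
  bottom 4 bits -> offset = 6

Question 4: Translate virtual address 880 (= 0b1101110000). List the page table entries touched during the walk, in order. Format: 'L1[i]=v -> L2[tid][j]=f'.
vaddr = 880 = 0b1101110000
Split: l1_idx=6, l2_idx=7, offset=0

Answer: L1[6]=1 -> L2[1][7]=42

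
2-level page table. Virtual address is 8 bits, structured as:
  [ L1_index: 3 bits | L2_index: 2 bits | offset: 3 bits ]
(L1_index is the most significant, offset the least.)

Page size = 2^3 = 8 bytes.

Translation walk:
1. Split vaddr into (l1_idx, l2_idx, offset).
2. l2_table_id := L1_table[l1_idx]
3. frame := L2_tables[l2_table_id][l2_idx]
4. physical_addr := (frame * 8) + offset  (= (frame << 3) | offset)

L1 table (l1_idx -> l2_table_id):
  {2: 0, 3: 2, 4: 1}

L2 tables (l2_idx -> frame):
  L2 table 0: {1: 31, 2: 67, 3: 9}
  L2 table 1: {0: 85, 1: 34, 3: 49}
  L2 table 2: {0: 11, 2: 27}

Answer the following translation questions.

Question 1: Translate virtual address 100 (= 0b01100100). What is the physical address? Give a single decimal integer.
vaddr = 100 = 0b01100100
Split: l1_idx=3, l2_idx=0, offset=4
L1[3] = 2
L2[2][0] = 11
paddr = 11 * 8 + 4 = 92

Answer: 92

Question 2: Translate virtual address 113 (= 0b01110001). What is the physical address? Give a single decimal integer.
Answer: 217

Derivation:
vaddr = 113 = 0b01110001
Split: l1_idx=3, l2_idx=2, offset=1
L1[3] = 2
L2[2][2] = 27
paddr = 27 * 8 + 1 = 217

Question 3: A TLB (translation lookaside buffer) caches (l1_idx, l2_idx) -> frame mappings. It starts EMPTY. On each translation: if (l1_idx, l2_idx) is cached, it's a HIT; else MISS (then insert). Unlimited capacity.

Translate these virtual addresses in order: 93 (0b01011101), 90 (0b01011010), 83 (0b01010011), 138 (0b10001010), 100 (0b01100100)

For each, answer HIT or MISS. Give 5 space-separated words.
vaddr=93: (2,3) not in TLB -> MISS, insert
vaddr=90: (2,3) in TLB -> HIT
vaddr=83: (2,2) not in TLB -> MISS, insert
vaddr=138: (4,1) not in TLB -> MISS, insert
vaddr=100: (3,0) not in TLB -> MISS, insert

Answer: MISS HIT MISS MISS MISS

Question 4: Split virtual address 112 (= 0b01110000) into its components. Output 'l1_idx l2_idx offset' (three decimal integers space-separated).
vaddr = 112 = 0b01110000
  top 3 bits -> l1_idx = 3
  next 2 bits -> l2_idx = 2
  bottom 3 bits -> offset = 0

Answer: 3 2 0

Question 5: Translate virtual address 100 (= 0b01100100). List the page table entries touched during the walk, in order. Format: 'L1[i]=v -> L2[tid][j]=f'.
Answer: L1[3]=2 -> L2[2][0]=11

Derivation:
vaddr = 100 = 0b01100100
Split: l1_idx=3, l2_idx=0, offset=4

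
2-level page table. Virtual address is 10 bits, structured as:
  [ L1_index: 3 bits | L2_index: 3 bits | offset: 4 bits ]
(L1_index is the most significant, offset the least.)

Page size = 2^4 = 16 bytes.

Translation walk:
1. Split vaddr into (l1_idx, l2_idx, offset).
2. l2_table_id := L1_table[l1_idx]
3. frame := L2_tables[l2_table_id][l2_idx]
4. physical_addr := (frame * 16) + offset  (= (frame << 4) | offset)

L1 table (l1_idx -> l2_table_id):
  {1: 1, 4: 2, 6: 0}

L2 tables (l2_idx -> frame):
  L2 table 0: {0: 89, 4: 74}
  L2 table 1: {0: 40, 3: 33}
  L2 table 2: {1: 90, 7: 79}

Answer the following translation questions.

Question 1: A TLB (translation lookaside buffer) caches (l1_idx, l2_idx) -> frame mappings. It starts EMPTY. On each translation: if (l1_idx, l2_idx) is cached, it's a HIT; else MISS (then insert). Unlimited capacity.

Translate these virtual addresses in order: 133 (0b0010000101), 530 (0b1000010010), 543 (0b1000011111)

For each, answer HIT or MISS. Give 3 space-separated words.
vaddr=133: (1,0) not in TLB -> MISS, insert
vaddr=530: (4,1) not in TLB -> MISS, insert
vaddr=543: (4,1) in TLB -> HIT

Answer: MISS MISS HIT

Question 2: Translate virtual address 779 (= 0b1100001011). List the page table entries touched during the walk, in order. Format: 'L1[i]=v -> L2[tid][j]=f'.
Answer: L1[6]=0 -> L2[0][0]=89

Derivation:
vaddr = 779 = 0b1100001011
Split: l1_idx=6, l2_idx=0, offset=11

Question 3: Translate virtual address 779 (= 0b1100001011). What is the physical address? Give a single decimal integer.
Answer: 1435

Derivation:
vaddr = 779 = 0b1100001011
Split: l1_idx=6, l2_idx=0, offset=11
L1[6] = 0
L2[0][0] = 89
paddr = 89 * 16 + 11 = 1435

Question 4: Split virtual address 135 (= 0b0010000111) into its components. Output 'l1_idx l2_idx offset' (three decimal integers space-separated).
Answer: 1 0 7

Derivation:
vaddr = 135 = 0b0010000111
  top 3 bits -> l1_idx = 1
  next 3 bits -> l2_idx = 0
  bottom 4 bits -> offset = 7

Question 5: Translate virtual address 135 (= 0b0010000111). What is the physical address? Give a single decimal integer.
Answer: 647

Derivation:
vaddr = 135 = 0b0010000111
Split: l1_idx=1, l2_idx=0, offset=7
L1[1] = 1
L2[1][0] = 40
paddr = 40 * 16 + 7 = 647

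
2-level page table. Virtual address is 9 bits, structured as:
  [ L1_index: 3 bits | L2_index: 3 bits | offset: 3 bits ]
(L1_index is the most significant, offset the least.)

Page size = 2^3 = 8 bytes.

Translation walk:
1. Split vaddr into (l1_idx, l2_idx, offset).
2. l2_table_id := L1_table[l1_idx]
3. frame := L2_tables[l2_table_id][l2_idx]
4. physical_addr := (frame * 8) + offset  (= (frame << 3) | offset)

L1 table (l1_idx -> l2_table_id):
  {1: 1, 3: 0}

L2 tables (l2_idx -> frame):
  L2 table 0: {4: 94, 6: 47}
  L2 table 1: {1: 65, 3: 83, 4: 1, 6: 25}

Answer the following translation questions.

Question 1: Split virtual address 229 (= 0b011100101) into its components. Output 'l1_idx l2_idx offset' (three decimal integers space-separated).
vaddr = 229 = 0b011100101
  top 3 bits -> l1_idx = 3
  next 3 bits -> l2_idx = 4
  bottom 3 bits -> offset = 5

Answer: 3 4 5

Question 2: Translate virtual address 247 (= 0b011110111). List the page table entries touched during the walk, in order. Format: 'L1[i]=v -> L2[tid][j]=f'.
vaddr = 247 = 0b011110111
Split: l1_idx=3, l2_idx=6, offset=7

Answer: L1[3]=0 -> L2[0][6]=47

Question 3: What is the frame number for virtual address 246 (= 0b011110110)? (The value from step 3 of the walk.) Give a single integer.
Answer: 47

Derivation:
vaddr = 246: l1_idx=3, l2_idx=6
L1[3] = 0; L2[0][6] = 47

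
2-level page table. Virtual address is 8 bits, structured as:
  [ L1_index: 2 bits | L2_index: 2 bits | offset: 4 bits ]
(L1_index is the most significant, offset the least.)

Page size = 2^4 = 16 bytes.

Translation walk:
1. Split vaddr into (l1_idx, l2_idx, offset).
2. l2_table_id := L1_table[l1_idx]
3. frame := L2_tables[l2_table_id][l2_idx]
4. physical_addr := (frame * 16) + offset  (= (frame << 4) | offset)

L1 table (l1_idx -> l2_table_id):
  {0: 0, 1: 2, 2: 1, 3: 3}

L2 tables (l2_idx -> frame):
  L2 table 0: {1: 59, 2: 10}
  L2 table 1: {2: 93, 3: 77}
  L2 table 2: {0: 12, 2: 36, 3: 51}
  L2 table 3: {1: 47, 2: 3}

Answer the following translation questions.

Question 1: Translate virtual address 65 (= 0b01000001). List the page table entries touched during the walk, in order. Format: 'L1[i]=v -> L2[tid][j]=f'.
Answer: L1[1]=2 -> L2[2][0]=12

Derivation:
vaddr = 65 = 0b01000001
Split: l1_idx=1, l2_idx=0, offset=1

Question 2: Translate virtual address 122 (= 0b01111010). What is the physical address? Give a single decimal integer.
Answer: 826

Derivation:
vaddr = 122 = 0b01111010
Split: l1_idx=1, l2_idx=3, offset=10
L1[1] = 2
L2[2][3] = 51
paddr = 51 * 16 + 10 = 826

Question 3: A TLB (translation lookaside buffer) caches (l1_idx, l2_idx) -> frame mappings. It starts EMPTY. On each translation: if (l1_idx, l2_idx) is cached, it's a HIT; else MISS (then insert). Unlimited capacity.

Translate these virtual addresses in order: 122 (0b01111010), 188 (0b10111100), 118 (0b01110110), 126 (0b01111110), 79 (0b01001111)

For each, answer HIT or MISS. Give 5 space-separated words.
Answer: MISS MISS HIT HIT MISS

Derivation:
vaddr=122: (1,3) not in TLB -> MISS, insert
vaddr=188: (2,3) not in TLB -> MISS, insert
vaddr=118: (1,3) in TLB -> HIT
vaddr=126: (1,3) in TLB -> HIT
vaddr=79: (1,0) not in TLB -> MISS, insert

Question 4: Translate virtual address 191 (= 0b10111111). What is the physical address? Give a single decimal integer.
Answer: 1247

Derivation:
vaddr = 191 = 0b10111111
Split: l1_idx=2, l2_idx=3, offset=15
L1[2] = 1
L2[1][3] = 77
paddr = 77 * 16 + 15 = 1247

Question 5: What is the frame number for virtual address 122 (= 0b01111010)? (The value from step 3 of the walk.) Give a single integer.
Answer: 51

Derivation:
vaddr = 122: l1_idx=1, l2_idx=3
L1[1] = 2; L2[2][3] = 51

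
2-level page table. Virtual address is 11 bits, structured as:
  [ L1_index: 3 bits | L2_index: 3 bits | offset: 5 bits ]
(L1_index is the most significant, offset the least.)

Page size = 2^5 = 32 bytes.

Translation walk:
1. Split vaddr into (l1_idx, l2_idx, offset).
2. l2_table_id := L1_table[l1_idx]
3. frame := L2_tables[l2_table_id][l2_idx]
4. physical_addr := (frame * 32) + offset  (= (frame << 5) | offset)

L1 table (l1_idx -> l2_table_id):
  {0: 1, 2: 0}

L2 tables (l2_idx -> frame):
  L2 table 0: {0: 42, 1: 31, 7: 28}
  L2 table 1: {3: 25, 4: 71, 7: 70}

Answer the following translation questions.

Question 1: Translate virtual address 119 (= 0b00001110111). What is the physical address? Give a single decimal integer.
vaddr = 119 = 0b00001110111
Split: l1_idx=0, l2_idx=3, offset=23
L1[0] = 1
L2[1][3] = 25
paddr = 25 * 32 + 23 = 823

Answer: 823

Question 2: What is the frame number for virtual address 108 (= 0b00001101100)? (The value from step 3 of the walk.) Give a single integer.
vaddr = 108: l1_idx=0, l2_idx=3
L1[0] = 1; L2[1][3] = 25

Answer: 25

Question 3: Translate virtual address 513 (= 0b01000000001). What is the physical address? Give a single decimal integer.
Answer: 1345

Derivation:
vaddr = 513 = 0b01000000001
Split: l1_idx=2, l2_idx=0, offset=1
L1[2] = 0
L2[0][0] = 42
paddr = 42 * 32 + 1 = 1345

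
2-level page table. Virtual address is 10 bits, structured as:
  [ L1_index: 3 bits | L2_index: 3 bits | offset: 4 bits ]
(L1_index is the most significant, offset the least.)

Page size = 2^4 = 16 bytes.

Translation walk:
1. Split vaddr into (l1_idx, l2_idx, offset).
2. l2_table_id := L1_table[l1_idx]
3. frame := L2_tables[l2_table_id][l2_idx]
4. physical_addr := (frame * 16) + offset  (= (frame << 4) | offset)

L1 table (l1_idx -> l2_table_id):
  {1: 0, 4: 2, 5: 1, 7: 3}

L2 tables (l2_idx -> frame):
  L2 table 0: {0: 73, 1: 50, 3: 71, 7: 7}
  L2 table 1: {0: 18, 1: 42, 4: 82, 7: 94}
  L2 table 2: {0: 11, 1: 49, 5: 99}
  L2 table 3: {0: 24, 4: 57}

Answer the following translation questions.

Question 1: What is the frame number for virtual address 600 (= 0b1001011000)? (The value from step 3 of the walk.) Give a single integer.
Answer: 99

Derivation:
vaddr = 600: l1_idx=4, l2_idx=5
L1[4] = 2; L2[2][5] = 99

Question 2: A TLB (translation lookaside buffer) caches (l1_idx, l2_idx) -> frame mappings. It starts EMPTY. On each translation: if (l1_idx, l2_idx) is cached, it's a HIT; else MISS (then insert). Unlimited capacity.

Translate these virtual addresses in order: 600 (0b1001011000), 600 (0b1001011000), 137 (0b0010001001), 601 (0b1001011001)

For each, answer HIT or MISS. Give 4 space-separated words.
Answer: MISS HIT MISS HIT

Derivation:
vaddr=600: (4,5) not in TLB -> MISS, insert
vaddr=600: (4,5) in TLB -> HIT
vaddr=137: (1,0) not in TLB -> MISS, insert
vaddr=601: (4,5) in TLB -> HIT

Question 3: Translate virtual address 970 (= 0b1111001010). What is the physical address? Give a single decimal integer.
Answer: 922

Derivation:
vaddr = 970 = 0b1111001010
Split: l1_idx=7, l2_idx=4, offset=10
L1[7] = 3
L2[3][4] = 57
paddr = 57 * 16 + 10 = 922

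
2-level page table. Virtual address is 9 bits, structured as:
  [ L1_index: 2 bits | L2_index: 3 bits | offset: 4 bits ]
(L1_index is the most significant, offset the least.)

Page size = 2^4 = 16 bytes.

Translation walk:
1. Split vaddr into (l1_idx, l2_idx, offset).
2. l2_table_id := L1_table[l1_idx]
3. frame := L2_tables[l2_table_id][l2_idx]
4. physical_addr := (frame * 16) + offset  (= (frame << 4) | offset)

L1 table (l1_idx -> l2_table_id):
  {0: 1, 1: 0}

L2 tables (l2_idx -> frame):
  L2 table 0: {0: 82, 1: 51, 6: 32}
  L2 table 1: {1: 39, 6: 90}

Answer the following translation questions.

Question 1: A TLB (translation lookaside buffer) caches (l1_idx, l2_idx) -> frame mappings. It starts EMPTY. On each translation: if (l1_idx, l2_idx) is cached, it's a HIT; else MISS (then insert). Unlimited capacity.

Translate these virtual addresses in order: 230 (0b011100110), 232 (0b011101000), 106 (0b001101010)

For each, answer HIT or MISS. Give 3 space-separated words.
Answer: MISS HIT MISS

Derivation:
vaddr=230: (1,6) not in TLB -> MISS, insert
vaddr=232: (1,6) in TLB -> HIT
vaddr=106: (0,6) not in TLB -> MISS, insert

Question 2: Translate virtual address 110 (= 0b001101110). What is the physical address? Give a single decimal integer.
vaddr = 110 = 0b001101110
Split: l1_idx=0, l2_idx=6, offset=14
L1[0] = 1
L2[1][6] = 90
paddr = 90 * 16 + 14 = 1454

Answer: 1454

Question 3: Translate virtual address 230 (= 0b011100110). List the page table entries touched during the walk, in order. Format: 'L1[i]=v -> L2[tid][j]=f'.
Answer: L1[1]=0 -> L2[0][6]=32

Derivation:
vaddr = 230 = 0b011100110
Split: l1_idx=1, l2_idx=6, offset=6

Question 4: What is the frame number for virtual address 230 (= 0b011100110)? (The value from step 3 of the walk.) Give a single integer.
Answer: 32

Derivation:
vaddr = 230: l1_idx=1, l2_idx=6
L1[1] = 0; L2[0][6] = 32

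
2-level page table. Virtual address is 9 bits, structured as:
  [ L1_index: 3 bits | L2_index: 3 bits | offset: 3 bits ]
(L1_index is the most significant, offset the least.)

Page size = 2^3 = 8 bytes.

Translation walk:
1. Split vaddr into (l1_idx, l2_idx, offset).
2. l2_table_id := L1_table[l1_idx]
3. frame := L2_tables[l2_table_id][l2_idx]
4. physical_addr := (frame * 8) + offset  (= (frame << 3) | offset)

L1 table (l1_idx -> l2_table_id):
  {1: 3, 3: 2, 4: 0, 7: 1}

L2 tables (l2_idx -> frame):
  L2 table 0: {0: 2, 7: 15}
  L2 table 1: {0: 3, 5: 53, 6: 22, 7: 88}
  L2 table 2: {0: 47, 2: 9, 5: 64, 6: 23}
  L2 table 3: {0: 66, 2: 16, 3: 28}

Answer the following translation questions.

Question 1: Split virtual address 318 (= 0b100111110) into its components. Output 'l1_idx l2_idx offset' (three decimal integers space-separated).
vaddr = 318 = 0b100111110
  top 3 bits -> l1_idx = 4
  next 3 bits -> l2_idx = 7
  bottom 3 bits -> offset = 6

Answer: 4 7 6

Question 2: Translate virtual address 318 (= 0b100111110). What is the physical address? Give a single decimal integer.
Answer: 126

Derivation:
vaddr = 318 = 0b100111110
Split: l1_idx=4, l2_idx=7, offset=6
L1[4] = 0
L2[0][7] = 15
paddr = 15 * 8 + 6 = 126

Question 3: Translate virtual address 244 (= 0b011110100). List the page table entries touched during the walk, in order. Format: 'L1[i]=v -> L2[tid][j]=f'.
vaddr = 244 = 0b011110100
Split: l1_idx=3, l2_idx=6, offset=4

Answer: L1[3]=2 -> L2[2][6]=23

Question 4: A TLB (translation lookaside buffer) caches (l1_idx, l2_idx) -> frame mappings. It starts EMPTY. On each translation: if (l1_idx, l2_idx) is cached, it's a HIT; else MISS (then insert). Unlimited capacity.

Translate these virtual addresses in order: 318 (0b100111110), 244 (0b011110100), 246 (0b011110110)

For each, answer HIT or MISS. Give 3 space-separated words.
vaddr=318: (4,7) not in TLB -> MISS, insert
vaddr=244: (3,6) not in TLB -> MISS, insert
vaddr=246: (3,6) in TLB -> HIT

Answer: MISS MISS HIT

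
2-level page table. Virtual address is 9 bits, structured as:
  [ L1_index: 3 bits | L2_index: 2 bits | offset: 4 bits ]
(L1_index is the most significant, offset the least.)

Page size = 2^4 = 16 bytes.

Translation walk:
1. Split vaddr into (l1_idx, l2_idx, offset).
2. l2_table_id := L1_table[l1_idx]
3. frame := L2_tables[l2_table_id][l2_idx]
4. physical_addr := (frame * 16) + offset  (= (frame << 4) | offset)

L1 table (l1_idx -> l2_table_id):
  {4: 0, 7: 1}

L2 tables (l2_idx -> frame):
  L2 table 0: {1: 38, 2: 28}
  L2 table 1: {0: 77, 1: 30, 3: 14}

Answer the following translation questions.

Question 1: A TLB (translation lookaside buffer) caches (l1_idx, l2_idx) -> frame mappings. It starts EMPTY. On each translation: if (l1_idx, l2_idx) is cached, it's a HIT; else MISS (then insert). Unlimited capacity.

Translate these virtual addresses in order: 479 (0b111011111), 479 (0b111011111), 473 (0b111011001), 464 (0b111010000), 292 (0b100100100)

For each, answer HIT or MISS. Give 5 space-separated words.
vaddr=479: (7,1) not in TLB -> MISS, insert
vaddr=479: (7,1) in TLB -> HIT
vaddr=473: (7,1) in TLB -> HIT
vaddr=464: (7,1) in TLB -> HIT
vaddr=292: (4,2) not in TLB -> MISS, insert

Answer: MISS HIT HIT HIT MISS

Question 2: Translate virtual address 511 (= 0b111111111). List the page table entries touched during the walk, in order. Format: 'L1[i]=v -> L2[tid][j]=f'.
Answer: L1[7]=1 -> L2[1][3]=14

Derivation:
vaddr = 511 = 0b111111111
Split: l1_idx=7, l2_idx=3, offset=15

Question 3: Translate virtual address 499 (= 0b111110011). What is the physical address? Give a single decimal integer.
vaddr = 499 = 0b111110011
Split: l1_idx=7, l2_idx=3, offset=3
L1[7] = 1
L2[1][3] = 14
paddr = 14 * 16 + 3 = 227

Answer: 227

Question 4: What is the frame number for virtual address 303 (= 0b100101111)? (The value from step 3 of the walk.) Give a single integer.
vaddr = 303: l1_idx=4, l2_idx=2
L1[4] = 0; L2[0][2] = 28

Answer: 28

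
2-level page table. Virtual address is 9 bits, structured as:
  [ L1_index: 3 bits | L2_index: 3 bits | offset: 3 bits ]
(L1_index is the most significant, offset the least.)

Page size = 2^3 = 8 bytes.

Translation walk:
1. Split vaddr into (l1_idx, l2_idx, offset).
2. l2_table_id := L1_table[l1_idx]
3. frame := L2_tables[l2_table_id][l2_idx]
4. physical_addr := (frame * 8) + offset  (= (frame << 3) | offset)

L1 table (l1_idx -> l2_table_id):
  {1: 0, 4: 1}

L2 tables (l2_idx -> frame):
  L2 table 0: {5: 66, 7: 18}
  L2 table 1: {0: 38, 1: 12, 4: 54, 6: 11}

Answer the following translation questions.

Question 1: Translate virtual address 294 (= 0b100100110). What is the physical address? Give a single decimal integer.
Answer: 438

Derivation:
vaddr = 294 = 0b100100110
Split: l1_idx=4, l2_idx=4, offset=6
L1[4] = 1
L2[1][4] = 54
paddr = 54 * 8 + 6 = 438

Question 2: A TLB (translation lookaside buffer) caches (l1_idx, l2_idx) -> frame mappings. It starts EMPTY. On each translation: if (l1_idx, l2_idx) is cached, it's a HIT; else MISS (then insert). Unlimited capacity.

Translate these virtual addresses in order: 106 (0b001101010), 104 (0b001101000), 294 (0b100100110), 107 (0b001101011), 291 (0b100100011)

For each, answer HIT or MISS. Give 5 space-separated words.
Answer: MISS HIT MISS HIT HIT

Derivation:
vaddr=106: (1,5) not in TLB -> MISS, insert
vaddr=104: (1,5) in TLB -> HIT
vaddr=294: (4,4) not in TLB -> MISS, insert
vaddr=107: (1,5) in TLB -> HIT
vaddr=291: (4,4) in TLB -> HIT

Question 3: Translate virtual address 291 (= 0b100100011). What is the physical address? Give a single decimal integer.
vaddr = 291 = 0b100100011
Split: l1_idx=4, l2_idx=4, offset=3
L1[4] = 1
L2[1][4] = 54
paddr = 54 * 8 + 3 = 435

Answer: 435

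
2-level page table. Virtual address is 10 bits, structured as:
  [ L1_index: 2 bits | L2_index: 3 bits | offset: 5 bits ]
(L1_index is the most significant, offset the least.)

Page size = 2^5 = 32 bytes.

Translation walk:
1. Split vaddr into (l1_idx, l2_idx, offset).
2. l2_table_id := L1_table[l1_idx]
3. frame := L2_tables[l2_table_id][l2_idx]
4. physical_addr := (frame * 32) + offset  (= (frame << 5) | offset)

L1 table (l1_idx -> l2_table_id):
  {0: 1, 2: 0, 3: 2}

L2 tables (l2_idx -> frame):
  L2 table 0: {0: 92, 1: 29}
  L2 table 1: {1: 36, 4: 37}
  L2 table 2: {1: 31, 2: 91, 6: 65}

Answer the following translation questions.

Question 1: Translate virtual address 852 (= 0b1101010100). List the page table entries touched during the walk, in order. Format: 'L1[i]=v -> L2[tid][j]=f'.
Answer: L1[3]=2 -> L2[2][2]=91

Derivation:
vaddr = 852 = 0b1101010100
Split: l1_idx=3, l2_idx=2, offset=20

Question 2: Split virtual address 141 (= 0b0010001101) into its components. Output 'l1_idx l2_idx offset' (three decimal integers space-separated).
Answer: 0 4 13

Derivation:
vaddr = 141 = 0b0010001101
  top 2 bits -> l1_idx = 0
  next 3 bits -> l2_idx = 4
  bottom 5 bits -> offset = 13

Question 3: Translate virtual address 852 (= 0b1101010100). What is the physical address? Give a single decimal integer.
vaddr = 852 = 0b1101010100
Split: l1_idx=3, l2_idx=2, offset=20
L1[3] = 2
L2[2][2] = 91
paddr = 91 * 32 + 20 = 2932

Answer: 2932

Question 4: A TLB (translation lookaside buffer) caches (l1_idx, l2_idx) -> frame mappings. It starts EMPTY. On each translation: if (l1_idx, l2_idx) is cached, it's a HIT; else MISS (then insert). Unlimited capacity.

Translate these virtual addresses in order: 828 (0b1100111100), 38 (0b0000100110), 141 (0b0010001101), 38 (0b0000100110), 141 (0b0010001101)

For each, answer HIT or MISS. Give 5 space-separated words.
Answer: MISS MISS MISS HIT HIT

Derivation:
vaddr=828: (3,1) not in TLB -> MISS, insert
vaddr=38: (0,1) not in TLB -> MISS, insert
vaddr=141: (0,4) not in TLB -> MISS, insert
vaddr=38: (0,1) in TLB -> HIT
vaddr=141: (0,4) in TLB -> HIT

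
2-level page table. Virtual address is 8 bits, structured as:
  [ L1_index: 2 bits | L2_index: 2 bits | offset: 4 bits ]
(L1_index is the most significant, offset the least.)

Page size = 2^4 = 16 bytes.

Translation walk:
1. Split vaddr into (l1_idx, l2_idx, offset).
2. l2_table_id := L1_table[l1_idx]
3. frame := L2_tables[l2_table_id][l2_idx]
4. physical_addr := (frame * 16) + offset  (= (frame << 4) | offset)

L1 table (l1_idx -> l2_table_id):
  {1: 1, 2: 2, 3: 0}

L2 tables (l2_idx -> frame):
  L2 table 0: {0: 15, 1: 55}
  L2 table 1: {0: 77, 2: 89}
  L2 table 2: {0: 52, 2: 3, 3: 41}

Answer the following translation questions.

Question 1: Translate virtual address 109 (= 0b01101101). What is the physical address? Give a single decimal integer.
vaddr = 109 = 0b01101101
Split: l1_idx=1, l2_idx=2, offset=13
L1[1] = 1
L2[1][2] = 89
paddr = 89 * 16 + 13 = 1437

Answer: 1437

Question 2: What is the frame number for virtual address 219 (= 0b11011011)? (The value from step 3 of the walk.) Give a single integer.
Answer: 55

Derivation:
vaddr = 219: l1_idx=3, l2_idx=1
L1[3] = 0; L2[0][1] = 55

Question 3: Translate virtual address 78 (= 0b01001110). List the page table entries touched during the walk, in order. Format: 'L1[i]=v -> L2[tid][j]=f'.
Answer: L1[1]=1 -> L2[1][0]=77

Derivation:
vaddr = 78 = 0b01001110
Split: l1_idx=1, l2_idx=0, offset=14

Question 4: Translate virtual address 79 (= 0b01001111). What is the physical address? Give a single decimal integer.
vaddr = 79 = 0b01001111
Split: l1_idx=1, l2_idx=0, offset=15
L1[1] = 1
L2[1][0] = 77
paddr = 77 * 16 + 15 = 1247

Answer: 1247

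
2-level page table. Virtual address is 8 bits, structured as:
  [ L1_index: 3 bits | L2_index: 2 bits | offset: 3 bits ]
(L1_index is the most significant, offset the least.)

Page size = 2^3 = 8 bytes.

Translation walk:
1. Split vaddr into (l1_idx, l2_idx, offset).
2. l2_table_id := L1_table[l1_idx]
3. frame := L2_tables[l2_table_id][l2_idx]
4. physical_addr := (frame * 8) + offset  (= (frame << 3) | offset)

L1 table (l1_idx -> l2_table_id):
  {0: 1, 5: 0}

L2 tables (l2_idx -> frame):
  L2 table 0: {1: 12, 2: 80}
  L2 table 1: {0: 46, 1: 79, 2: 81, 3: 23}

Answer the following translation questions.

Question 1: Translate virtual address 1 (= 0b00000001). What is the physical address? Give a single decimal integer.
vaddr = 1 = 0b00000001
Split: l1_idx=0, l2_idx=0, offset=1
L1[0] = 1
L2[1][0] = 46
paddr = 46 * 8 + 1 = 369

Answer: 369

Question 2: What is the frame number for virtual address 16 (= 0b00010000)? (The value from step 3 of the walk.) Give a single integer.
Answer: 81

Derivation:
vaddr = 16: l1_idx=0, l2_idx=2
L1[0] = 1; L2[1][2] = 81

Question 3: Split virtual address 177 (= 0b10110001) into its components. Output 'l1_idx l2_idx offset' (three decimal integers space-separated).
Answer: 5 2 1

Derivation:
vaddr = 177 = 0b10110001
  top 3 bits -> l1_idx = 5
  next 2 bits -> l2_idx = 2
  bottom 3 bits -> offset = 1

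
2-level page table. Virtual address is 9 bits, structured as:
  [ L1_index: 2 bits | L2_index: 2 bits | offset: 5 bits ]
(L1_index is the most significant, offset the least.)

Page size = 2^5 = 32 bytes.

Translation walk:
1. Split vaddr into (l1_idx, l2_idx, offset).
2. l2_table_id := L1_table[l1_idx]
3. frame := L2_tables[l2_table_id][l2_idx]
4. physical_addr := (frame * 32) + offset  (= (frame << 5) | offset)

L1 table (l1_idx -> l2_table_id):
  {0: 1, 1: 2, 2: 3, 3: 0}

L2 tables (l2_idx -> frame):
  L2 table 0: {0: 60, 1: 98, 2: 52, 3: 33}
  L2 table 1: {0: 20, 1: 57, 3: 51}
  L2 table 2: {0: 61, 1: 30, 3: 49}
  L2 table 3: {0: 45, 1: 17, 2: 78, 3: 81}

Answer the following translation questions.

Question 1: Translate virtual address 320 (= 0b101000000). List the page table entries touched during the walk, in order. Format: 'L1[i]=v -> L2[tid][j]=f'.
Answer: L1[2]=3 -> L2[3][2]=78

Derivation:
vaddr = 320 = 0b101000000
Split: l1_idx=2, l2_idx=2, offset=0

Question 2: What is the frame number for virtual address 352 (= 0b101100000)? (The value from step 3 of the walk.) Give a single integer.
Answer: 81

Derivation:
vaddr = 352: l1_idx=2, l2_idx=3
L1[2] = 3; L2[3][3] = 81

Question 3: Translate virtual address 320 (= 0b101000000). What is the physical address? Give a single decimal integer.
vaddr = 320 = 0b101000000
Split: l1_idx=2, l2_idx=2, offset=0
L1[2] = 3
L2[3][2] = 78
paddr = 78 * 32 + 0 = 2496

Answer: 2496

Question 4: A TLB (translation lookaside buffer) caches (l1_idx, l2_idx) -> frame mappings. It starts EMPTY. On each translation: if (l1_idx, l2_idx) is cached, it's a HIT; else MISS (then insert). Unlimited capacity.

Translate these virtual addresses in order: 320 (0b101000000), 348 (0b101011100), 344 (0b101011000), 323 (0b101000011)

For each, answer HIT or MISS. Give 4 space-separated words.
vaddr=320: (2,2) not in TLB -> MISS, insert
vaddr=348: (2,2) in TLB -> HIT
vaddr=344: (2,2) in TLB -> HIT
vaddr=323: (2,2) in TLB -> HIT

Answer: MISS HIT HIT HIT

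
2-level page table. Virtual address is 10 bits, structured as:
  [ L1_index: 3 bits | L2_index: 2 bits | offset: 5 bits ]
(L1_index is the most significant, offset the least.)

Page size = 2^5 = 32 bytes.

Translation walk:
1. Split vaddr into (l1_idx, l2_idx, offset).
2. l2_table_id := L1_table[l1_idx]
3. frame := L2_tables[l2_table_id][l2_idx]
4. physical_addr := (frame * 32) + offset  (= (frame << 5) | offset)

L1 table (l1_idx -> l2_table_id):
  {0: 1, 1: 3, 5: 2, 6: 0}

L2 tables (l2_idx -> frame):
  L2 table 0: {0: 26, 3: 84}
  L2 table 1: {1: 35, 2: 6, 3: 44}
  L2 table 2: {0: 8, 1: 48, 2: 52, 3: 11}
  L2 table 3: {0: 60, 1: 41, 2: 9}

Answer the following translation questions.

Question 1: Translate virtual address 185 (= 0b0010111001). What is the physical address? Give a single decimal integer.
vaddr = 185 = 0b0010111001
Split: l1_idx=1, l2_idx=1, offset=25
L1[1] = 3
L2[3][1] = 41
paddr = 41 * 32 + 25 = 1337

Answer: 1337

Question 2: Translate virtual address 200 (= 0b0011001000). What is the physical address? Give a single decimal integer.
Answer: 296

Derivation:
vaddr = 200 = 0b0011001000
Split: l1_idx=1, l2_idx=2, offset=8
L1[1] = 3
L2[3][2] = 9
paddr = 9 * 32 + 8 = 296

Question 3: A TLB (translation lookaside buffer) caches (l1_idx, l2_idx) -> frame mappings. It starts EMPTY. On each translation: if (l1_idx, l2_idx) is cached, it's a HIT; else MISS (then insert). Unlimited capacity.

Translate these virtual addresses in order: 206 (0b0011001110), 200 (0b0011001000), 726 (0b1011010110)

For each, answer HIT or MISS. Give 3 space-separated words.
Answer: MISS HIT MISS

Derivation:
vaddr=206: (1,2) not in TLB -> MISS, insert
vaddr=200: (1,2) in TLB -> HIT
vaddr=726: (5,2) not in TLB -> MISS, insert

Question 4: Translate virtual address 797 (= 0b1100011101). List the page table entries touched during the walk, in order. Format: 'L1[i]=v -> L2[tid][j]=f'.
vaddr = 797 = 0b1100011101
Split: l1_idx=6, l2_idx=0, offset=29

Answer: L1[6]=0 -> L2[0][0]=26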